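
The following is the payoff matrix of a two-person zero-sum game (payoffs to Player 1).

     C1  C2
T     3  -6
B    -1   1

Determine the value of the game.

-3/11

Row minima: T → -6, B → -1; maximin = -1.
Column maxima: C1 → 3, C2 → 1; minimax = 1.
-1 ≠ 1, so there is no saddle point; optimal play is mixed.
Let Player 1 play T with probability p. Expected payoff against C1: 3p + (-1)(1−p) = 4p − 1; against C2: (-6)p + 1(1−p) = −7p + 1.
Setting these equal: 4p − 1 = −7p + 1 ⇒ 11p = 2 ⇒ p = 2/11, and the value is (4)·(2/11) − 1 = -3/11.
For Player 2: with q = P(C1), equating T's and B's payoffs gives 9q − 6 = −2q + 1 ⇒ q = 7/11.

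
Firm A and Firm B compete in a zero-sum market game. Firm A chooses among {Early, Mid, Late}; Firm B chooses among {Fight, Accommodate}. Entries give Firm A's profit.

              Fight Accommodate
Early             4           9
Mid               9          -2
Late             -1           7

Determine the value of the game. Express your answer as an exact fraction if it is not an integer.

Row minima: Early → 4, Mid → -2, Late → -1; maximin = 4.
Column maxima: Fight → 9, Accommodate → 9; minimax = 9.
4 ≠ 9, so there is no saddle point; optimal play is mixed.
Late is strictly dominated by Early, so Firm A never plays it.
On the remaining 2×2 (Early, Mid vs Fight, Accommodate):
Let Firm A play Early with probability p. Expected payoff against Fight: 4p + 9(1−p) = −5p + 9; against Accommodate: 9p + (-2)(1−p) = 11p − 2.
Setting these equal: −5p + 9 = 11p − 2 ⇒ −16p = -11 ⇒ p = 11/16, and the value is (-5)·(11/16) + 9 = 89/16.
For Firm B: with q = P(Fight), equating Early's and Mid's payoffs gives −5q + 9 = 11q − 2 ⇒ q = 11/16.

89/16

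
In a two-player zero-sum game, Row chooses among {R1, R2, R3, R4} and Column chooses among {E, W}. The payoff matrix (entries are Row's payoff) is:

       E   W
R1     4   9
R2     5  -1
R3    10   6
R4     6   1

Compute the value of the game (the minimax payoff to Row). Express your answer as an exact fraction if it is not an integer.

Row minima: R1 → 4, R2 → -1, R3 → 6, R4 → 1; maximin = 6.
Column maxima: E → 10, W → 9; minimax = 9.
6 ≠ 9, so there is no saddle point; optimal play is mixed.
R2 is strictly dominated by R3, so Row never plays it.
R4 is strictly dominated by R3, so Row never plays it.
On the remaining 2×2 (R1, R3 vs E, W):
Let Row play R1 with probability p. Expected payoff against E: 4p + 10(1−p) = −6p + 10; against W: 9p + 6(1−p) = 3p + 6.
Setting these equal: −6p + 10 = 3p + 6 ⇒ −9p = -4 ⇒ p = 4/9, and the value is (-6)·(4/9) + 10 = 22/3.
For Column: with q = P(E), equating R1's and R3's payoffs gives −5q + 9 = 4q + 6 ⇒ q = 1/3.

22/3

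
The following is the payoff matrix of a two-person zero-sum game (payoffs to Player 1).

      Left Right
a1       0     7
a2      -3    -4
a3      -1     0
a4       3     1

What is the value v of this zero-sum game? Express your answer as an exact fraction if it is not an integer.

Row minima: a1 → 0, a2 → -4, a3 → -1, a4 → 1; maximin = 1.
Column maxima: Left → 3, Right → 7; minimax = 3.
1 ≠ 3, so there is no saddle point; optimal play is mixed.
a2 is strictly dominated by a1, so Player 1 never plays it.
a3 is strictly dominated by a1, so Player 1 never plays it.
On the remaining 2×2 (a1, a4 vs Left, Right):
Let Player 1 play a1 with probability p. Expected payoff against Left: 0p + 3(1−p) = −3p + 3; against Right: 7p + 1(1−p) = 6p + 1.
Setting these equal: −3p + 3 = 6p + 1 ⇒ −9p = -2 ⇒ p = 2/9, and the value is (-3)·(2/9) + 3 = 7/3.
For Player 2: with q = P(Left), equating a1's and a4's payoffs gives −7q + 7 = 2q + 1 ⇒ q = 2/3.

7/3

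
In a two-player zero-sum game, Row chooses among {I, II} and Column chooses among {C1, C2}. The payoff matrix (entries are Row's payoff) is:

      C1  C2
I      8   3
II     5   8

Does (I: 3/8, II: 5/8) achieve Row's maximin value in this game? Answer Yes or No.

Against C1 this mix gives (3/8)·8 + (5/8)·5 = 49/8.
Against C2 this mix gives (3/8)·3 + (5/8)·8 = 49/8.
All of Column's active replies (C1, C2) yield 49/8, and no column does worse for Row. The mix makes Column indifferent and guarantees 49/8, so it is optimal.

Yes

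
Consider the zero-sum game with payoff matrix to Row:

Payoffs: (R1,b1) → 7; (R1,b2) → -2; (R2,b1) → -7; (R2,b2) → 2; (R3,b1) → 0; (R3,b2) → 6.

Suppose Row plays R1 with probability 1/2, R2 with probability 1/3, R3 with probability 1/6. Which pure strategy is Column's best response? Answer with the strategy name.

b2

If Column plays b1, Row's expected payoff is (1/2)·7 + (1/3)·(-7) + (1/6)·0 = 7/6.
If Column plays b2, Row's expected payoff is (1/2)·(-2) + (1/3)·2 + (1/6)·6 = 2/3.
Column minimizes Row's payoff; the smallest is 2/3, so the best response is b2.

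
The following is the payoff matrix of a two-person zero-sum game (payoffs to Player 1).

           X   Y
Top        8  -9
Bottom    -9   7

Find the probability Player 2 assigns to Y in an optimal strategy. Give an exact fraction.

17/33

Row minima: Top → -9, Bottom → -9; maximin = -9.
Column maxima: X → 8, Y → 7; minimax = 7.
-9 ≠ 7, so there is no saddle point; optimal play is mixed.
Let Player 1 play Top with probability p. Expected payoff against X: 8p + (-9)(1−p) = 17p − 9; against Y: (-9)p + 7(1−p) = −16p + 7.
Setting these equal: 17p − 9 = −16p + 7 ⇒ 33p = 16 ⇒ p = 16/33, and the value is (17)·(16/33) − 9 = -25/33.
For Player 2: with q = P(X), equating Top's and Bottom's payoffs gives 17q − 9 = −16q + 7 ⇒ q = 16/33.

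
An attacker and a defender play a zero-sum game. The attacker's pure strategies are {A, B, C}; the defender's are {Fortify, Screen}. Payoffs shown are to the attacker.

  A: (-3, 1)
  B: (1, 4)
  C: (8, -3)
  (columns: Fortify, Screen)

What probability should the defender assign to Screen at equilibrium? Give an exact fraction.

Row minima: A → -3, B → 1, C → -3; maximin = 1.
Column maxima: Fortify → 8, Screen → 4; minimax = 4.
1 ≠ 4, so there is no saddle point; optimal play is mixed.
A is strictly dominated by B, so the attacker never plays it.
On the remaining 2×2 (B, C vs Fortify, Screen):
Let the attacker play B with probability p. Expected payoff against Fortify: 1p + 8(1−p) = −7p + 8; against Screen: 4p + (-3)(1−p) = 7p − 3.
Setting these equal: −7p + 8 = 7p − 3 ⇒ −14p = -11 ⇒ p = 11/14, and the value is (-7)·(11/14) + 8 = 5/2.
For the defender: with q = P(Fortify), equating B's and C's payoffs gives −3q + 4 = 11q − 3 ⇒ q = 1/2.

1/2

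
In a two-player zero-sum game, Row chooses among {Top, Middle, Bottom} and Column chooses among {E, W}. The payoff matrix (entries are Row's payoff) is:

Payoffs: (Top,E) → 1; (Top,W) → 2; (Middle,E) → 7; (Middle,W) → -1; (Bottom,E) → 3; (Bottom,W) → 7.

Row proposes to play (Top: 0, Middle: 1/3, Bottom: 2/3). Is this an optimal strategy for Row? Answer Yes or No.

Yes

Against E this mix gives (1/3)·7 + (2/3)·3 = 13/3.
Against W this mix gives (1/3)·(-1) + (2/3)·7 = 13/3.
All of Column's active replies (E, W) yield 13/3, and no column does worse for Row. The mix makes Column indifferent and guarantees 13/3, so it is optimal.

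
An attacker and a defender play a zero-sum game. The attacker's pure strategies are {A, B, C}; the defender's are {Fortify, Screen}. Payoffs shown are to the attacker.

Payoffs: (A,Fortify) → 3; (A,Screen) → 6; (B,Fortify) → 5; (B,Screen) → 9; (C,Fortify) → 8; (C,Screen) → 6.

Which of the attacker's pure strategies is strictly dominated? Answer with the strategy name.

A

B gives a strictly higher payoff than A against every column: 5 > 3, 9 > 6.
So A is strictly dominated and the attacker never plays it.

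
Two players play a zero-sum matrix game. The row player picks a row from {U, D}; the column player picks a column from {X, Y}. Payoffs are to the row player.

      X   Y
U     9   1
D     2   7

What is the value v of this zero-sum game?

61/13

Row minima: U → 1, D → 2; maximin = 2.
Column maxima: X → 9, Y → 7; minimax = 7.
2 ≠ 7, so there is no saddle point; optimal play is mixed.
Let the row player play U with probability p. Expected payoff against X: 9p + 2(1−p) = 7p + 2; against Y: 1p + 7(1−p) = −6p + 7.
Setting these equal: 7p + 2 = −6p + 7 ⇒ 13p = 5 ⇒ p = 5/13, and the value is (7)·(5/13) + 2 = 61/13.
For the column player: with q = P(X), equating U's and D's payoffs gives 8q + 1 = −5q + 7 ⇒ q = 6/13.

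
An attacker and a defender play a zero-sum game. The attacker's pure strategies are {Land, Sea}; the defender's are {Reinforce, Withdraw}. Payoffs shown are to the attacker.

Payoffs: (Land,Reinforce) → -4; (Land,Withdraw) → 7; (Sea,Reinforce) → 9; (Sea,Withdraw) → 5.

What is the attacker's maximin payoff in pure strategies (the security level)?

Row minima: Land → -4, Sea → 5.
The best of these is 5.

5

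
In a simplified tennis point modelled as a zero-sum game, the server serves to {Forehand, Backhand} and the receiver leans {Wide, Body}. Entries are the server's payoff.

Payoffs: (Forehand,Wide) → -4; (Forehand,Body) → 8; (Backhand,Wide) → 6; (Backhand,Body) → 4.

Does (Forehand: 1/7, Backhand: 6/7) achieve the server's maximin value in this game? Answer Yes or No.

Against Wide this mix gives (1/7)·(-4) + (6/7)·6 = 32/7.
Against Body this mix gives (1/7)·8 + (6/7)·4 = 32/7.
All of the receiver's active replies (Wide, Body) yield 32/7, and no column does worse for the server. The mix makes the receiver indifferent and guarantees 32/7, so it is optimal.

Yes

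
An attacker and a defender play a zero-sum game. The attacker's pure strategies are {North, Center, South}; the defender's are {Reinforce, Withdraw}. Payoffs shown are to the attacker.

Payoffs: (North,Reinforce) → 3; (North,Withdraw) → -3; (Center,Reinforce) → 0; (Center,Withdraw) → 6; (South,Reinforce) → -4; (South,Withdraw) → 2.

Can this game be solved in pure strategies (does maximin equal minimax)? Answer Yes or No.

No

Row minima: North → -3, Center → 0, South → -4; maximin = 0.
Column maxima: Reinforce → 3, Withdraw → 6; minimax = 3.
0 ≠ 3, so no pure-strategy equilibrium exists.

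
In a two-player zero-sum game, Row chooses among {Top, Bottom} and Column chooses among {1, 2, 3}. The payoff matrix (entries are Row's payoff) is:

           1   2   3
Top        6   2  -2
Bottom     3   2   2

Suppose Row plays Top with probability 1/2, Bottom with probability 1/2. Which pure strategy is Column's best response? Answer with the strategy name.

If Column plays 1, Row's expected payoff is (1/2)·6 + (1/2)·3 = 9/2.
If Column plays 2, Row's expected payoff is (1/2)·2 + (1/2)·2 = 2.
If Column plays 3, Row's expected payoff is (1/2)·(-2) + (1/2)·2 = 0.
Column minimizes Row's payoff; the smallest is 0, so the best response is 3.

3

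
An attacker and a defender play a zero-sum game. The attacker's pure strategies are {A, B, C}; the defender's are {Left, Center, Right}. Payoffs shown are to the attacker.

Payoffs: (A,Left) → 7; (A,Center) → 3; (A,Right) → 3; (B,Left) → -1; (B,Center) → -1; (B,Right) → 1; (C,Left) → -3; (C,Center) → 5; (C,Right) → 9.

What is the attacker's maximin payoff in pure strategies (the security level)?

Row minima: A → 3, B → -1, C → -3.
The best of these is 3.

3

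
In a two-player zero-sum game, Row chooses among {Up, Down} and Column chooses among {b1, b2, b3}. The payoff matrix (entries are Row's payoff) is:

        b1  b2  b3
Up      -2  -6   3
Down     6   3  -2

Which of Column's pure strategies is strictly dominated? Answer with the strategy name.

b2 holds Row's payoff strictly below b1 in every row: -6 < -2, 3 < 6.
So b1 is strictly dominated for Column.

b1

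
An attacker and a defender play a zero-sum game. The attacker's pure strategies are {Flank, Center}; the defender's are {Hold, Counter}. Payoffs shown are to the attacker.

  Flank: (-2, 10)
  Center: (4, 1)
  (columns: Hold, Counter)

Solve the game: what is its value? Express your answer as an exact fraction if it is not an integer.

14/5

Row minima: Flank → -2, Center → 1; maximin = 1.
Column maxima: Hold → 4, Counter → 10; minimax = 4.
1 ≠ 4, so there is no saddle point; optimal play is mixed.
Let the attacker play Flank with probability p. Expected payoff against Hold: (-2)p + 4(1−p) = −6p + 4; against Counter: 10p + 1(1−p) = 9p + 1.
Setting these equal: −6p + 4 = 9p + 1 ⇒ −15p = -3 ⇒ p = 1/5, and the value is (-6)·(1/5) + 4 = 14/5.
For the defender: with q = P(Hold), equating Flank's and Center's payoffs gives −12q + 10 = 3q + 1 ⇒ q = 3/5.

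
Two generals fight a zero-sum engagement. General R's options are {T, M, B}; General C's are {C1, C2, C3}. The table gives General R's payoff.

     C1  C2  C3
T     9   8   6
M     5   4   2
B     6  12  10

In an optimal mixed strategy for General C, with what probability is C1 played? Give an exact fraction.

Row minima: T → 6, M → 2, B → 6; maximin = 6.
Column maxima: C1 → 9, C2 → 12, C3 → 10; minimax = 9.
6 ≠ 9, so there is no saddle point; optimal play is mixed.
M is strictly dominated by T, so General R never plays it.
C2 is strictly dominated by C3 (it gives General R strictly more in every row), so General C never plays it.
On the remaining 2×2 (T, B vs C1, C3):
Let General R play T with probability p. Expected payoff against C1: 9p + 6(1−p) = 3p + 6; against C3: 6p + 10(1−p) = −4p + 10.
Setting these equal: 3p + 6 = −4p + 10 ⇒ 7p = 4 ⇒ p = 4/7, and the value is (3)·(4/7) + 6 = 54/7.
For General C: with q = P(C1), equating T's and B's payoffs gives 3q + 6 = −4q + 10 ⇒ q = 4/7.

4/7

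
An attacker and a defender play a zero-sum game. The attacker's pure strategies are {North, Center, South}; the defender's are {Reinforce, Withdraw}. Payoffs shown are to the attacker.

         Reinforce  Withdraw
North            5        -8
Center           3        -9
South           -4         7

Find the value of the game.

Row minima: North → -8, Center → -9, South → -4; maximin = -4.
Column maxima: Reinforce → 5, Withdraw → 7; minimax = 5.
-4 ≠ 5, so there is no saddle point; optimal play is mixed.
Center is strictly dominated by North, so the attacker never plays it.
On the remaining 2×2 (North, South vs Reinforce, Withdraw):
Let the attacker play North with probability p. Expected payoff against Reinforce: 5p + (-4)(1−p) = 9p − 4; against Withdraw: (-8)p + 7(1−p) = −15p + 7.
Setting these equal: 9p − 4 = −15p + 7 ⇒ 24p = 11 ⇒ p = 11/24, and the value is (9)·(11/24) − 4 = 1/8.
For the defender: with q = P(Reinforce), equating North's and South's payoffs gives 13q − 8 = −11q + 7 ⇒ q = 5/8.

1/8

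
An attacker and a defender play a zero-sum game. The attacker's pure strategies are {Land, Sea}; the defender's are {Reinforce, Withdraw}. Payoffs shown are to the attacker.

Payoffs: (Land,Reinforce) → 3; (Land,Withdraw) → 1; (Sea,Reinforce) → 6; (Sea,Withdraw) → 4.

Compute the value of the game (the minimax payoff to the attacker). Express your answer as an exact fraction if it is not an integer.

4

Row minima: Land → 1, Sea → 4; maximin = 4.
Column maxima: Reinforce → 6, Withdraw → 4; minimax = 4.
Since maximin = minimax = 4, there is a saddle point and the value is 4.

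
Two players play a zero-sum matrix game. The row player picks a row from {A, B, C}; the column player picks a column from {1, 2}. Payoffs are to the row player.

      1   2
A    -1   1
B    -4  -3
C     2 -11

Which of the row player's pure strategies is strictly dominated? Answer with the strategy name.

B

A gives a strictly higher payoff than B against every column: -1 > -4, 1 > -3.
So B is strictly dominated and the row player never plays it.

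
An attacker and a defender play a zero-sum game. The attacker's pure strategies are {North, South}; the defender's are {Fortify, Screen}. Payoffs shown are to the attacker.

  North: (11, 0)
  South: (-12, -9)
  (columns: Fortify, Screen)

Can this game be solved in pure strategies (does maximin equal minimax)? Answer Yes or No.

Row minima: North → 0, South → -12; maximin = 0.
Column maxima: Fortify → 11, Screen → 0; minimax = 0.
maximin = minimax = 0, so a saddle point exists.

Yes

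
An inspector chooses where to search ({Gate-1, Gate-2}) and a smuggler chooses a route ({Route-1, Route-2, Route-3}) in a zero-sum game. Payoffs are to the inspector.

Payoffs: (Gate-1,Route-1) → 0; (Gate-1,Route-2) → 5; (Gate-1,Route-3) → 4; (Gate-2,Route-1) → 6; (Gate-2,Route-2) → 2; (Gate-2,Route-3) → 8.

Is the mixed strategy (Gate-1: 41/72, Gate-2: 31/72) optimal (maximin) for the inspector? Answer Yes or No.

Against Route-1 this mix gives (41/72)·0 + (31/72)·6 = 31/12.
Against Route-2 this mix gives (41/72)·5 + (31/72)·2 = 89/24.
Against Route-3 this mix gives (41/72)·4 + (31/72)·8 = 103/18.
The smuggler will play Route-1, holding the inspector to 31/12. Shifting weight toward the row that does better against Route-1 would raise this floor (the equalizing mix achieves 10/3 against both Route-1 and Route-2), so the proposed strategy is not optimal.

No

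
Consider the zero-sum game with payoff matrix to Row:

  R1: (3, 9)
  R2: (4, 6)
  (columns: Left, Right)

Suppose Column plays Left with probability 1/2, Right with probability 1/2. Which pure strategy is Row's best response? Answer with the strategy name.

Expected payoff of R1: (1/2)·3 + (1/2)·9 = 6.
Expected payoff of R2: (1/2)·4 + (1/2)·6 = 5.
The largest is 6, so Row's best response is R1.

R1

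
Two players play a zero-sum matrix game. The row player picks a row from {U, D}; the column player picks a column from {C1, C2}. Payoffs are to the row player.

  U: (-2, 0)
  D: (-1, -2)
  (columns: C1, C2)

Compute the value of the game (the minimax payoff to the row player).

-4/3

Row minima: U → -2, D → -2; maximin = -2.
Column maxima: C1 → -1, C2 → 0; minimax = -1.
-2 ≠ -1, so there is no saddle point; optimal play is mixed.
Let the row player play U with probability p. Expected payoff against C1: (-2)p + (-1)(1−p) = −p − 1; against C2: 0p + (-2)(1−p) = 2p − 2.
Setting these equal: −p − 1 = 2p − 2 ⇒ −3p = -1 ⇒ p = 1/3, and the value is (-1)·(1/3) − 1 = -4/3.
For the column player: with q = P(C1), equating U's and D's payoffs gives −2q = q − 2 ⇒ q = 2/3.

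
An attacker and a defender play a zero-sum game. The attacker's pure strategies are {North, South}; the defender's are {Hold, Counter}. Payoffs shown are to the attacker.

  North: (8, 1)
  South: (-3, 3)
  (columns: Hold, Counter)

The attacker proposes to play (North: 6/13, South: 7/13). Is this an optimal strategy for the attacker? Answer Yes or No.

Against Hold this mix gives (6/13)·8 + (7/13)·(-3) = 27/13.
Against Counter this mix gives (6/13)·1 + (7/13)·3 = 27/13.
All of the defender's active replies (Hold, Counter) yield 27/13, and no column does worse for the attacker. The mix makes the defender indifferent and guarantees 27/13, so it is optimal.

Yes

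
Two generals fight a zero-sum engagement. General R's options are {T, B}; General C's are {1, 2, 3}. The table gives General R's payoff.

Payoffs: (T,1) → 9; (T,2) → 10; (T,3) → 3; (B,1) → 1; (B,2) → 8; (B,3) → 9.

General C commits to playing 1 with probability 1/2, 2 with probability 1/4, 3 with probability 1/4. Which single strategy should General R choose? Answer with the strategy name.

T

Expected payoff of T: (1/2)·9 + (1/4)·10 + (1/4)·3 = 31/4.
Expected payoff of B: (1/2)·1 + (1/4)·8 + (1/4)·9 = 19/4.
The largest is 31/4, so General R's best response is T.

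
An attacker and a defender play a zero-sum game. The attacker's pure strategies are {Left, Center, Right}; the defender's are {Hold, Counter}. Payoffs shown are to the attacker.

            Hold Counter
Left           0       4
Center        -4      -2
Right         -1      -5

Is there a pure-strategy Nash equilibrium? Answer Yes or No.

Yes

Row minima: Left → 0, Center → -4, Right → -5; maximin = 0.
Column maxima: Hold → 0, Counter → 4; minimax = 0.
maximin = minimax = 0, so a saddle point exists.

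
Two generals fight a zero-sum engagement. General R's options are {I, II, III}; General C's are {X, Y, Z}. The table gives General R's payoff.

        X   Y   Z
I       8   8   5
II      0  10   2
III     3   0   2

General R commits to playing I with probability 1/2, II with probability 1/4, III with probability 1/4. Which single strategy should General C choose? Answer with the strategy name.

If General C plays X, General R's expected payoff is (1/2)·8 + (1/4)·0 + (1/4)·3 = 19/4.
If General C plays Y, General R's expected payoff is (1/2)·8 + (1/4)·10 + (1/4)·0 = 13/2.
If General C plays Z, General R's expected payoff is (1/2)·5 + (1/4)·2 + (1/4)·2 = 7/2.
General C minimizes General R's payoff; the smallest is 7/2, so the best response is Z.

Z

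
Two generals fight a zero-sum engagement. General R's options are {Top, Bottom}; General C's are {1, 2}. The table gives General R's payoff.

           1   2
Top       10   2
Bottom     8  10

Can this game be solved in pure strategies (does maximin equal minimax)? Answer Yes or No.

Row minima: Top → 2, Bottom → 8; maximin = 8.
Column maxima: 1 → 10, 2 → 10; minimax = 10.
8 ≠ 10, so no pure-strategy equilibrium exists.

No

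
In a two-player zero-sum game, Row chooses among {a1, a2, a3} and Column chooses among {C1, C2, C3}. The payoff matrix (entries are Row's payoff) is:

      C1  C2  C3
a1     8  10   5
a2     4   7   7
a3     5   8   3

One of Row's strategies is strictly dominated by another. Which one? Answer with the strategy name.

a1 gives a strictly higher payoff than a3 against every column: 8 > 5, 10 > 8, 5 > 3.
So a3 is strictly dominated and Row never plays it.

a3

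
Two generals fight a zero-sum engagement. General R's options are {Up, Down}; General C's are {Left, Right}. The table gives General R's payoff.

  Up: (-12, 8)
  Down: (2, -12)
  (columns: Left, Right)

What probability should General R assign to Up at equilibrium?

7/17

Row minima: Up → -12, Down → -12; maximin = -12.
Column maxima: Left → 2, Right → 8; minimax = 2.
-12 ≠ 2, so there is no saddle point; optimal play is mixed.
Let General R play Up with probability p. Expected payoff against Left: (-12)p + 2(1−p) = −14p + 2; against Right: 8p + (-12)(1−p) = 20p − 12.
Setting these equal: −14p + 2 = 20p − 12 ⇒ −34p = -14 ⇒ p = 7/17, and the value is (-14)·(7/17) + 2 = -64/17.
For General C: with q = P(Left), equating Up's and Down's payoffs gives −20q + 8 = 14q − 12 ⇒ q = 10/17.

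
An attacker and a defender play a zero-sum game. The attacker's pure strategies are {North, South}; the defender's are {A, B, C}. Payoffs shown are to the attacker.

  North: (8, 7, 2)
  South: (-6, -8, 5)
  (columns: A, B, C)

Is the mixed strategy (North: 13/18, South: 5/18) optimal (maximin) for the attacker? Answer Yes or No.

Yes

Against A this mix gives (13/18)·8 + (5/18)·(-6) = 37/9.
Against B this mix gives (13/18)·7 + (5/18)·(-8) = 17/6.
Against C this mix gives (13/18)·2 + (5/18)·5 = 17/6.
All of the defender's active replies (B, C) yield 17/6, and no column does worse for the attacker. The mix makes the defender indifferent and guarantees 17/6, so it is optimal.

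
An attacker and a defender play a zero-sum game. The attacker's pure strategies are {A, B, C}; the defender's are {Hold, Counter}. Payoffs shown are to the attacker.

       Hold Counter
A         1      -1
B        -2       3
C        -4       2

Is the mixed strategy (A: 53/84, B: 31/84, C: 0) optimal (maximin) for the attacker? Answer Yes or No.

No

Against Hold this mix gives (53/84)·1 + (31/84)·(-2) = -3/28.
Against Counter this mix gives (53/84)·(-1) + (31/84)·3 = 10/21.
The defender will play Hold, holding the attacker to -3/28. Shifting weight toward the row that does better against Hold would raise this floor (the equalizing mix achieves 1/7 against both Hold and Counter), so the proposed strategy is not optimal.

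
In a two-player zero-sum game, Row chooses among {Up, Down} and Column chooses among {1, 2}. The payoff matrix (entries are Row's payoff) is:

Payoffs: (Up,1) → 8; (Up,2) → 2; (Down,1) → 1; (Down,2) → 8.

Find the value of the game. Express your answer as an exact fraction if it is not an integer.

Row minima: Up → 2, Down → 1; maximin = 2.
Column maxima: 1 → 8, 2 → 8; minimax = 8.
2 ≠ 8, so there is no saddle point; optimal play is mixed.
Let Row play Up with probability p. Expected payoff against 1: 8p + 1(1−p) = 7p + 1; against 2: 2p + 8(1−p) = −6p + 8.
Setting these equal: 7p + 1 = −6p + 8 ⇒ 13p = 7 ⇒ p = 7/13, and the value is (7)·(7/13) + 1 = 62/13.
For Column: with q = P(1), equating Up's and Down's payoffs gives 6q + 2 = −7q + 8 ⇒ q = 6/13.

62/13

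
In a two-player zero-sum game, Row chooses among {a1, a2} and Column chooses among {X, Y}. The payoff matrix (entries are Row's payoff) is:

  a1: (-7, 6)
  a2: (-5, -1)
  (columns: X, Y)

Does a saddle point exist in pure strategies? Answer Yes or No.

Yes

Row minima: a1 → -7, a2 → -5; maximin = -5.
Column maxima: X → -5, Y → 6; minimax = -5.
maximin = minimax = -5, so a saddle point exists.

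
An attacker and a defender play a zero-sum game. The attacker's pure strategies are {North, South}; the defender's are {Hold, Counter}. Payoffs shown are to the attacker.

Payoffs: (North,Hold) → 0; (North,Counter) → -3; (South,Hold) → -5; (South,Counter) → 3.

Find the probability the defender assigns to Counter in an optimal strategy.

Row minima: North → -3, South → -5; maximin = -3.
Column maxima: Hold → 0, Counter → 3; minimax = 0.
-3 ≠ 0, so there is no saddle point; optimal play is mixed.
Let the attacker play North with probability p. Expected payoff against Hold: 0p + (-5)(1−p) = 5p − 5; against Counter: (-3)p + 3(1−p) = −6p + 3.
Setting these equal: 5p − 5 = −6p + 3 ⇒ 11p = 8 ⇒ p = 8/11, and the value is (5)·(8/11) − 5 = -15/11.
For the defender: with q = P(Hold), equating North's and South's payoffs gives 3q − 3 = −8q + 3 ⇒ q = 6/11.

5/11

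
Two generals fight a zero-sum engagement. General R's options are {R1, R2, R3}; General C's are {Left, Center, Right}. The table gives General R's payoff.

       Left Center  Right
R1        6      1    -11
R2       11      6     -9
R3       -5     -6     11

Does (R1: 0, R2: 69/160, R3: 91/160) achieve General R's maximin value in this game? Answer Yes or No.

Against Left this mix gives (69/160)·11 + (91/160)·(-5) = 19/10.
Against Center this mix gives (69/160)·6 + (91/160)·(-6) = -33/40.
Against Right this mix gives (69/160)·(-9) + (91/160)·11 = 19/8.
General C will play Center, holding General R to -33/40. Shifting weight toward the row that does better against Center would raise this floor (the equalizing mix achieves 3/8 against both Center and Right), so the proposed strategy is not optimal.

No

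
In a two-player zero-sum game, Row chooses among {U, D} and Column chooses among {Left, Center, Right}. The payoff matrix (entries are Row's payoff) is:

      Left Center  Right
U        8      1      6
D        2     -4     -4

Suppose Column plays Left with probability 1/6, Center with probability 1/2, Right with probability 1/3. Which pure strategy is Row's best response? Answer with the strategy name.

Expected payoff of U: (1/6)·8 + (1/2)·1 + (1/3)·6 = 23/6.
Expected payoff of D: (1/6)·2 + (1/2)·(-4) + (1/3)·(-4) = -3.
The largest is 23/6, so Row's best response is U.

U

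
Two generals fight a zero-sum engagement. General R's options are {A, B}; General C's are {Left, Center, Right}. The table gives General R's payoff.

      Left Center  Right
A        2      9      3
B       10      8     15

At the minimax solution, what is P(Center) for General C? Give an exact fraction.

8/9

Row minima: A → 2, B → 8; maximin = 8.
Column maxima: Left → 10, Center → 9, Right → 15; minimax = 9.
8 ≠ 9, so there is no saddle point; optimal play is mixed.
Right is strictly dominated by Left (it gives General R strictly more in every row), so General C never plays it.
On the remaining 2×2 (A, B vs Left, Center):
Let General R play A with probability p. Expected payoff against Left: 2p + 10(1−p) = −8p + 10; against Center: 9p + 8(1−p) = p + 8.
Setting these equal: −8p + 10 = p + 8 ⇒ −9p = -2 ⇒ p = 2/9, and the value is (-8)·(2/9) + 10 = 74/9.
For General C: with q = P(Left), equating A's and B's payoffs gives −7q + 9 = 2q + 8 ⇒ q = 1/9.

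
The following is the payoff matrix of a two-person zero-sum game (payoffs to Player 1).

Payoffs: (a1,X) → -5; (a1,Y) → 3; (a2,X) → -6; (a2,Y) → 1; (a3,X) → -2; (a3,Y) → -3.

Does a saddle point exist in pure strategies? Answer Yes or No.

Row minima: a1 → -5, a2 → -6, a3 → -3; maximin = -3.
Column maxima: X → -2, Y → 3; minimax = -2.
-3 ≠ -2, so no pure-strategy equilibrium exists.

No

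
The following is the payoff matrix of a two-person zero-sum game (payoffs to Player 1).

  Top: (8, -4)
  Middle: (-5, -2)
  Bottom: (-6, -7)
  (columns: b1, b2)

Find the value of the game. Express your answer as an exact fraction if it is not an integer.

Row minima: Top → -4, Middle → -5, Bottom → -7; maximin = -4.
Column maxima: b1 → 8, b2 → -2; minimax = -2.
-4 ≠ -2, so there is no saddle point; optimal play is mixed.
Bottom is strictly dominated by Top, so Player 1 never plays it.
On the remaining 2×2 (Top, Middle vs b1, b2):
Let Player 1 play Top with probability p. Expected payoff against b1: 8p + (-5)(1−p) = 13p − 5; against b2: (-4)p + (-2)(1−p) = −2p − 2.
Setting these equal: 13p − 5 = −2p − 2 ⇒ 15p = 3 ⇒ p = 1/5, and the value is (13)·(1/5) − 5 = -12/5.
For Player 2: with q = P(b1), equating Top's and Middle's payoffs gives 12q − 4 = −3q − 2 ⇒ q = 2/15.

-12/5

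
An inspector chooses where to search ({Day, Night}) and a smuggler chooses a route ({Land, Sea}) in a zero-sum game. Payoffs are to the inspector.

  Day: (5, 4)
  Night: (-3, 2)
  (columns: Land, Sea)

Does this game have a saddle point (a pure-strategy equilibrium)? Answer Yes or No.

Row minima: Day → 4, Night → -3; maximin = 4.
Column maxima: Land → 5, Sea → 4; minimax = 4.
maximin = minimax = 4, so a saddle point exists.

Yes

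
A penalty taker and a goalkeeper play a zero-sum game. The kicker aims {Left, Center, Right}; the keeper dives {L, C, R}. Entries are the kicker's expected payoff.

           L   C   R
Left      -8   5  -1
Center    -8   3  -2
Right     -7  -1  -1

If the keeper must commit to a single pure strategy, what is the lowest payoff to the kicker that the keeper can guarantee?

Column maxima: L → -7, C → 5, R → -1.
The smallest of these is -7.

-7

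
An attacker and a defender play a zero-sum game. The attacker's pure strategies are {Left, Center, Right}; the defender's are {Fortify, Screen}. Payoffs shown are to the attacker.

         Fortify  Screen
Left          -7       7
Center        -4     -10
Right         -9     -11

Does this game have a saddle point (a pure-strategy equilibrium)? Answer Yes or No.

Row minima: Left → -7, Center → -10, Right → -11; maximin = -7.
Column maxima: Fortify → -4, Screen → 7; minimax = -4.
-7 ≠ -4, so no pure-strategy equilibrium exists.

No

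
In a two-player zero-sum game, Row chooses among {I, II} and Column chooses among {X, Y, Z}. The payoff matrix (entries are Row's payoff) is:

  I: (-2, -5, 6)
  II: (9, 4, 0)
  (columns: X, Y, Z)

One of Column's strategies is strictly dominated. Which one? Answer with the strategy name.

X

Y holds Row's payoff strictly below X in every row: -5 < -2, 4 < 9.
So X is strictly dominated for Column.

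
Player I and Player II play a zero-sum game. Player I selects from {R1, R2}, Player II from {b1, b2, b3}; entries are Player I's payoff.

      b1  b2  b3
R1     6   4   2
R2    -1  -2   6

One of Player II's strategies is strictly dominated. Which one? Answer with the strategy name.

b1

b2 holds Player I's payoff strictly below b1 in every row: 4 < 6, -2 < -1.
So b1 is strictly dominated for Player II.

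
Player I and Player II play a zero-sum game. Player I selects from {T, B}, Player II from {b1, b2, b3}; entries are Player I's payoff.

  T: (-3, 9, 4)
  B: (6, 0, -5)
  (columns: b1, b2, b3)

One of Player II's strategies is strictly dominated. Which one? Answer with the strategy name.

b2

b3 holds Player I's payoff strictly below b2 in every row: 4 < 9, -5 < 0.
So b2 is strictly dominated for Player II.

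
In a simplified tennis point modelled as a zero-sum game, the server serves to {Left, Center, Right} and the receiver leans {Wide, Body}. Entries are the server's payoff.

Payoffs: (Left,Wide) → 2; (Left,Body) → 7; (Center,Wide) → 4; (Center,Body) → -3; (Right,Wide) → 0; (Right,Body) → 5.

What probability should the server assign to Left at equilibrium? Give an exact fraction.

Row minima: Left → 2, Center → -3, Right → 0; maximin = 2.
Column maxima: Wide → 4, Body → 7; minimax = 4.
2 ≠ 4, so there is no saddle point; optimal play is mixed.
Right is strictly dominated by Left, so the server never plays it.
On the remaining 2×2 (Left, Center vs Wide, Body):
Let the server play Left with probability p. Expected payoff against Wide: 2p + 4(1−p) = −2p + 4; against Body: 7p + (-3)(1−p) = 10p − 3.
Setting these equal: −2p + 4 = 10p − 3 ⇒ −12p = -7 ⇒ p = 7/12, and the value is (-2)·(7/12) + 4 = 17/6.
For the receiver: with q = P(Wide), equating Left's and Center's payoffs gives −5q + 7 = 7q − 3 ⇒ q = 5/6.

7/12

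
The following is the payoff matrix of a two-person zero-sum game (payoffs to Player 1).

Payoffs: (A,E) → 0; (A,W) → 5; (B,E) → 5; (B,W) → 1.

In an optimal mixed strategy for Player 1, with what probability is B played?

Row minima: A → 0, B → 1; maximin = 1.
Column maxima: E → 5, W → 5; minimax = 5.
1 ≠ 5, so there is no saddle point; optimal play is mixed.
Let Player 1 play A with probability p. Expected payoff against E: 0p + 5(1−p) = −5p + 5; against W: 5p + 1(1−p) = 4p + 1.
Setting these equal: −5p + 5 = 4p + 1 ⇒ −9p = -4 ⇒ p = 4/9, and the value is (-5)·(4/9) + 5 = 25/9.
For Player 2: with q = P(E), equating A's and B's payoffs gives −5q + 5 = 4q + 1 ⇒ q = 4/9.

5/9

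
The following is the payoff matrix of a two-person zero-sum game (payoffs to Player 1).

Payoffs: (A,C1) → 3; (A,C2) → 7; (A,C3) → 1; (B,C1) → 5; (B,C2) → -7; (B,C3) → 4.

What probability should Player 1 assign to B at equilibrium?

Row minima: A → 1, B → -7; maximin = 1.
Column maxima: C1 → 5, C2 → 7, C3 → 4; minimax = 4.
1 ≠ 4, so there is no saddle point; optimal play is mixed.
C1 is strictly dominated by C3 (it gives Player 1 strictly more in every row), so Player 2 never plays it.
On the remaining 2×2 (A, B vs C2, C3):
Let Player 1 play A with probability p. Expected payoff against C2: 7p + (-7)(1−p) = 14p − 7; against C3: 1p + 4(1−p) = −3p + 4.
Setting these equal: 14p − 7 = −3p + 4 ⇒ 17p = 11 ⇒ p = 11/17, and the value is (14)·(11/17) − 7 = 35/17.
For Player 2: with q = P(C2), equating A's and B's payoffs gives 6q + 1 = −11q + 4 ⇒ q = 3/17.

6/17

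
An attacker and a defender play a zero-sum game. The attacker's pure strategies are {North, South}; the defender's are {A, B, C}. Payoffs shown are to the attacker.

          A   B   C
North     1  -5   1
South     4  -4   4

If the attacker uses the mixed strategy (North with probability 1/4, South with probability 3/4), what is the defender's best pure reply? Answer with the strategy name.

If the defender plays A, the attacker's expected payoff is (1/4)·1 + (3/4)·4 = 13/4.
If the defender plays B, the attacker's expected payoff is (1/4)·(-5) + (3/4)·(-4) = -17/4.
If the defender plays C, the attacker's expected payoff is (1/4)·1 + (3/4)·4 = 13/4.
The defender minimizes the attacker's payoff; the smallest is -17/4, so the best response is B.

B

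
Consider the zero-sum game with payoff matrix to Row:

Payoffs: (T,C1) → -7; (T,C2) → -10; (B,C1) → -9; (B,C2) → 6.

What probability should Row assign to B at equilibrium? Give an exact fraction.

1/6

Row minima: T → -10, B → -9; maximin = -9.
Column maxima: C1 → -7, C2 → 6; minimax = -7.
-9 ≠ -7, so there is no saddle point; optimal play is mixed.
Let Row play T with probability p. Expected payoff against C1: (-7)p + (-9)(1−p) = 2p − 9; against C2: (-10)p + 6(1−p) = −16p + 6.
Setting these equal: 2p − 9 = −16p + 6 ⇒ 18p = 15 ⇒ p = 5/6, and the value is (2)·(5/6) − 9 = -22/3.
For Column: with q = P(C1), equating T's and B's payoffs gives 3q − 10 = −15q + 6 ⇒ q = 8/9.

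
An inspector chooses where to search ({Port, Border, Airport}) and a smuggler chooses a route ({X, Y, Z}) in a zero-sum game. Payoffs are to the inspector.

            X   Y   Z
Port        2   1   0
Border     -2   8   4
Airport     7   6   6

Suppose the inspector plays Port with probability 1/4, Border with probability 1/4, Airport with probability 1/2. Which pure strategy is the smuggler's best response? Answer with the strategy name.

If the smuggler plays X, the inspector's expected payoff is (1/4)·2 + (1/4)·(-2) + (1/2)·7 = 7/2.
If the smuggler plays Y, the inspector's expected payoff is (1/4)·1 + (1/4)·8 + (1/2)·6 = 21/4.
If the smuggler plays Z, the inspector's expected payoff is (1/4)·0 + (1/4)·4 + (1/2)·6 = 4.
The smuggler minimizes the inspector's payoff; the smallest is 7/2, so the best response is X.

X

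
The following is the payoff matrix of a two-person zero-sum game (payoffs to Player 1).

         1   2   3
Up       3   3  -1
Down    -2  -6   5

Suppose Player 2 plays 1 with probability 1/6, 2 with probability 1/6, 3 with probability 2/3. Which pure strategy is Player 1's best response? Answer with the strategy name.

Down

Expected payoff of Up: (1/6)·3 + (1/6)·3 + (2/3)·(-1) = 1/3.
Expected payoff of Down: (1/6)·(-2) + (1/6)·(-6) + (2/3)·5 = 2.
The largest is 2, so Player 1's best response is Down.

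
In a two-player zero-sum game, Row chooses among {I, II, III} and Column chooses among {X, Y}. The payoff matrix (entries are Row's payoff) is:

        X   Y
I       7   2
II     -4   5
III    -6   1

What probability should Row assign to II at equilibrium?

5/14

Row minima: I → 2, II → -4, III → -6; maximin = 2.
Column maxima: X → 7, Y → 5; minimax = 5.
2 ≠ 5, so there is no saddle point; optimal play is mixed.
III is strictly dominated by I, so Row never plays it.
On the remaining 2×2 (I, II vs X, Y):
Let Row play I with probability p. Expected payoff against X: 7p + (-4)(1−p) = 11p − 4; against Y: 2p + 5(1−p) = −3p + 5.
Setting these equal: 11p − 4 = −3p + 5 ⇒ 14p = 9 ⇒ p = 9/14, and the value is (11)·(9/14) − 4 = 43/14.
For Column: with q = P(X), equating I's and II's payoffs gives 5q + 2 = −9q + 5 ⇒ q = 3/14.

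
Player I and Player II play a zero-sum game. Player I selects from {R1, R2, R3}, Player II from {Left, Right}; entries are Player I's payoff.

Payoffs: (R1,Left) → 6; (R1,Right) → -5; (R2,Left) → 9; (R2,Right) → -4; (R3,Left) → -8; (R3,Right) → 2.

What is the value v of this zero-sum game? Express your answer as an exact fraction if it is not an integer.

Row minima: R1 → -5, R2 → -4, R3 → -8; maximin = -4.
Column maxima: Left → 9, Right → 2; minimax = 2.
-4 ≠ 2, so there is no saddle point; optimal play is mixed.
R1 is strictly dominated by R2, so Player I never plays it.
On the remaining 2×2 (R2, R3 vs Left, Right):
Let Player I play R2 with probability p. Expected payoff against Left: 9p + (-8)(1−p) = 17p − 8; against Right: (-4)p + 2(1−p) = −6p + 2.
Setting these equal: 17p − 8 = −6p + 2 ⇒ 23p = 10 ⇒ p = 10/23, and the value is (17)·(10/23) − 8 = -14/23.
For Player II: with q = P(Left), equating R2's and R3's payoffs gives 13q − 4 = −10q + 2 ⇒ q = 6/23.

-14/23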